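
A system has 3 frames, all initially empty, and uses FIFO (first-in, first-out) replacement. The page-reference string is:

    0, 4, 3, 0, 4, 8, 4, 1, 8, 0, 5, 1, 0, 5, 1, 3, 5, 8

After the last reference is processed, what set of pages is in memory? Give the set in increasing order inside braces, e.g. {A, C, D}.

{3, 5, 8}

0: miss, frames (0)
4: miss, frames (0 4)
3: miss, frames (0 4 3)
0: hit
4: hit
8: miss, evict 0, frames (4 3 8)
4: hit
1: miss, evict 4, frames (3 8 1)
8: hit
0: miss, evict 3, frames (8 1 0)
5: miss, evict 8, frames (1 0 5)
1: hit
0: hit
5: hit
1: hit
3: miss, evict 1, frames (0 5 3)
5: hit
8: miss, evict 0, frames (5 3 8)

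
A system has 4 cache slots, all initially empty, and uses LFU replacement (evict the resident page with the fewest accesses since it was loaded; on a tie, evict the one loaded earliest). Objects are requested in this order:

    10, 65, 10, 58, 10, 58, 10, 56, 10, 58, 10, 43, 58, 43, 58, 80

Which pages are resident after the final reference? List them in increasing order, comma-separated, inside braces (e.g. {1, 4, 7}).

10 → miss, frames [10]
65 → miss, frames [10, 65]
10 → hit
58 → miss, frames [10, 65, 58]
10 → hit
58 → hit
10 → hit
56 → miss, frames [10, 65, 58, 56]
10 → hit
58 → hit
10 → hit
43 → miss, evict 65, frames [10, 58, 56, 43]
58 → hit
43 → hit
58 → hit
80 → miss, evict 56, frames [10, 58, 43, 80]

{10, 43, 58, 80}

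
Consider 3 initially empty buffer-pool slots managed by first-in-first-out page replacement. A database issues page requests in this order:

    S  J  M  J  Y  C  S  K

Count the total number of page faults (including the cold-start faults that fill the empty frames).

7

S -> fault, frames [S]
J -> fault, frames [S, J]
M -> fault, frames [S, J, M]
J -> hit
Y -> fault, evict S, frames [J, M, Y]
C -> fault, evict J, frames [M, Y, C]
S -> fault, evict M, frames [Y, C, S]
K -> fault, evict Y, frames [C, S, K]
Page faults: 7.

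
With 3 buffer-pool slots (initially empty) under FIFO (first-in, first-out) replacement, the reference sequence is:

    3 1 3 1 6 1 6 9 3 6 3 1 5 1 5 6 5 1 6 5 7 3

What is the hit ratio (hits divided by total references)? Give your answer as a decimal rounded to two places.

3: miss, frames (3)
1: miss, frames (3 1)
3: hit
1: hit
6: miss, frames (3 1 6)
1: hit
6: hit
9: miss, evict 3, frames (1 6 9)
3: miss, evict 1, frames (6 9 3)
6: hit
3: hit
1: miss, evict 6, frames (9 3 1)
5: miss, evict 9, frames (3 1 5)
1: hit
5: hit
6: miss, evict 3, frames (1 5 6)
5: hit
1: hit
6: hit
5: hit
7: miss, evict 1, frames (5 6 7)
3: miss, evict 5, frames (6 7 3)
Hits: 12 of 22 references → 12/22 = 0.5455.

0.55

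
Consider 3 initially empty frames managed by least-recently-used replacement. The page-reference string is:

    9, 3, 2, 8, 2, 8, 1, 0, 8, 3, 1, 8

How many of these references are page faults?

9 -> fault, frames (9)
3 -> fault, frames (9 3)
2 -> fault, frames (9 3 2)
8 -> fault, evict 9, frames (3 2 8)
2 -> hit
8 -> hit
1 -> fault, evict 3, frames (2 8 1)
0 -> fault, evict 2, frames (8 1 0)
8 -> hit
3 -> fault, evict 1, frames (0 8 3)
1 -> fault, evict 0, frames (8 3 1)
8 -> hit
Page faults: 8.

8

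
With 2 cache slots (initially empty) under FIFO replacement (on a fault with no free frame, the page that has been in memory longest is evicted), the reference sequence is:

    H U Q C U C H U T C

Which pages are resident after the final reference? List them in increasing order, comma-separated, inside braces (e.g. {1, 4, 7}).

{C, T}

H → miss, frames {H}
U → miss, frames {H,U}
Q → miss, evict H, frames {U,Q}
C → miss, evict U, frames {Q,C}
U → miss, evict Q, frames {C,U}
C → hit
H → miss, evict C, frames {U,H}
U → hit
T → miss, evict U, frames {H,T}
C → miss, evict H, frames {T,C}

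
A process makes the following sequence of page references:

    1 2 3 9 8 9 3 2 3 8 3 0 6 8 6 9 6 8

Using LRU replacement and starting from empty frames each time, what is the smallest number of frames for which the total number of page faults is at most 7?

6

f=1: 18 faults
f=2: 13 faults
f=3: 11 faults
f=4: 8 faults
f=5: 8 faults
f=6: 7 faults
f=7: 7 faults
Smallest f with faults ≤ 7 is 6.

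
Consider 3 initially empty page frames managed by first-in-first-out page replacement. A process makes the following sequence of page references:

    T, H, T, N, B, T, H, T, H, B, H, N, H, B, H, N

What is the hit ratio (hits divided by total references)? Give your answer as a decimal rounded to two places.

T: miss, frames {T}
H: miss, frames {T,H}
T: hit
N: miss, frames {T,H,N}
B: miss, evict T, frames {H,N,B}
T: miss, evict H, frames {N,B,T}
H: miss, evict N, frames {B,T,H}
T: hit
H: hit
B: hit
H: hit
N: miss, evict B, frames {T,H,N}
H: hit
B: miss, evict T, frames {H,N,B}
H: hit
N: hit
Hits: 8 of 16 references → 8/16 = 0.5000.

0.50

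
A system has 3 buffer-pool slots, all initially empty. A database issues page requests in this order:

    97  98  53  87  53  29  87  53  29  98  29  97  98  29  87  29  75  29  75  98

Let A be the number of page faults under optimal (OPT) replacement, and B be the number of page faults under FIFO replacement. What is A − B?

Under OPT: F F F F . F . . . F . F . . F . F . . . → 9 faults.
Under FIFO: F F F F . F . . . F . F . . F F F . . F → 11 faults.
A − B = 9 − 11 = -2.

-2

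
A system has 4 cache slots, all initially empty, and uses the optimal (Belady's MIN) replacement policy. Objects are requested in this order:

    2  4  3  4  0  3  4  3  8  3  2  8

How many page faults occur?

5

2 -> fault, frames (2)
4 -> fault, frames (2 4)
3 -> fault, frames (2 4 3)
4 -> hit
0 -> fault, frames (2 4 3 0)
3 -> hit
4 -> hit
3 -> hit
8 -> fault, evict 0, frames (2 4 3 8)
3 -> hit
2 -> hit
8 -> hit
Page faults: 5.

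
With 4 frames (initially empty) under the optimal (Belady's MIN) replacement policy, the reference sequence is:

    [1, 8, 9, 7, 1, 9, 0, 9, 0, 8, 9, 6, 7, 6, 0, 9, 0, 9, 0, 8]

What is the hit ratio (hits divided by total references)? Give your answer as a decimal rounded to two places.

1 → fault, frames {1}
8 → fault, frames {1,8}
9 → fault, frames {1,8,9}
7 → fault, frames {1,8,9,7}
1 → hit
9 → hit
0 → fault, evict 1, frames {8,9,7,0}
9 → hit
0 → hit
8 → hit
9 → hit
6 → fault, evict 8, frames {9,7,0,6}
7 → hit
6 → hit
0 → hit
9 → hit
0 → hit
9 → hit
0 → hit
8 → fault, evict 6, frames {9,7,0,8}
Hits: 13 of 20 references → 13/20 = 0.6500.

0.65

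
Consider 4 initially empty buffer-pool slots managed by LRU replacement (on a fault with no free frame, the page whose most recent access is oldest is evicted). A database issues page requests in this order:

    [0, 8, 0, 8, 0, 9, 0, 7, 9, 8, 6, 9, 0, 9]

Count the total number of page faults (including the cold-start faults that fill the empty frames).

6

0 -> miss, frames {0}
8 -> miss, frames {0,8}
0 -> hit
8 -> hit
0 -> hit
9 -> miss, frames {8,0,9}
0 -> hit
7 -> miss, frames {8,9,0,7}
9 -> hit
8 -> hit
6 -> miss, evict 0, frames {7,9,8,6}
9 -> hit
0 -> miss, evict 7, frames {8,6,9,0}
9 -> hit
Page faults: 6.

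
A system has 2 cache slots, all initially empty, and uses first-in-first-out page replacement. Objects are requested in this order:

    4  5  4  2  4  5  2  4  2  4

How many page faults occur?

4: miss, frames [4]
5: miss, frames [4, 5]
4: hit
2: miss, evict 4, frames [5, 2]
4: miss, evict 5, frames [2, 4]
5: miss, evict 2, frames [4, 5]
2: miss, evict 4, frames [5, 2]
4: miss, evict 5, frames [2, 4]
2: hit
4: hit
Page faults: 7.

7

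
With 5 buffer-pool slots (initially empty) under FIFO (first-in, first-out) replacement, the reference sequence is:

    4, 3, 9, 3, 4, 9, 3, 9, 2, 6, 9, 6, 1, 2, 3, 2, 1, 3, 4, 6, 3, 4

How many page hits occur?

4 → fault, frames [4]
3 → fault, frames [4, 3]
9 → fault, frames [4, 3, 9]
3 → hit
4 → hit
9 → hit
3 → hit
9 → hit
2 → fault, frames [4, 3, 9, 2]
6 → fault, frames [4, 3, 9, 2, 6]
9 → hit
6 → hit
1 → fault, evict 4, frames [3, 9, 2, 6, 1]
2 → hit
3 → hit
2 → hit
1 → hit
3 → hit
4 → fault, evict 3, frames [9, 2, 6, 1, 4]
6 → hit
3 → fault, evict 9, frames [2, 6, 1, 4, 3]
4 → hit
Hits: 14.

14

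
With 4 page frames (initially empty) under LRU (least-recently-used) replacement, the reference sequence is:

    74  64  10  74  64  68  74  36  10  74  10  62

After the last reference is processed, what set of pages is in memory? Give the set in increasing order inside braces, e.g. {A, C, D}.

{10, 36, 62, 74}

74 → fault, frames [74]
64 → fault, frames [74, 64]
10 → fault, frames [74, 64, 10]
74 → hit
64 → hit
68 → fault, frames [10, 74, 64, 68]
74 → hit
36 → fault, evict 10, frames [64, 68, 74, 36]
10 → fault, evict 64, frames [68, 74, 36, 10]
74 → hit
10 → hit
62 → fault, evict 68, frames [36, 74, 10, 62]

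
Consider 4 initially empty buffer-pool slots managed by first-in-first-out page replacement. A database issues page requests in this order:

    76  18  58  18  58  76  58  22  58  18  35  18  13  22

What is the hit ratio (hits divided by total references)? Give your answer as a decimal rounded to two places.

76 → miss, frames (76)
18 → miss, frames (76 18)
58 → miss, frames (76 18 58)
18 → hit
58 → hit
76 → hit
58 → hit
22 → miss, frames (76 18 58 22)
58 → hit
18 → hit
35 → miss, evict 76, frames (18 58 22 35)
18 → hit
13 → miss, evict 18, frames (58 22 35 13)
22 → hit
Hits: 8 of 14 references → 8/14 = 0.5714.

0.57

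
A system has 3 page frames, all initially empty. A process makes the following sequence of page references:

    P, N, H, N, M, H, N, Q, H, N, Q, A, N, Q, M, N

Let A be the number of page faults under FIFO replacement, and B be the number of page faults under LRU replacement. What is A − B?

1

Under FIFO: F F F . F . . F . F . F . . F . → 8 faults.
Under LRU: F F F . F . . F . . . F . . F . → 7 faults.
A − B = 8 − 7 = 1.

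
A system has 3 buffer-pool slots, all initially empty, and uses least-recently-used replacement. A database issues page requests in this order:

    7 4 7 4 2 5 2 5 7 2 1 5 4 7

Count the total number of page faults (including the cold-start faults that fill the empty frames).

9

7: fault, frames (7)
4: fault, frames (7 4)
7: hit
4: hit
2: fault, frames (7 4 2)
5: fault, evict 7, frames (4 2 5)
2: hit
5: hit
7: fault, evict 4, frames (2 5 7)
2: hit
1: fault, evict 5, frames (7 2 1)
5: fault, evict 7, frames (2 1 5)
4: fault, evict 2, frames (1 5 4)
7: fault, evict 1, frames (5 4 7)
Page faults: 9.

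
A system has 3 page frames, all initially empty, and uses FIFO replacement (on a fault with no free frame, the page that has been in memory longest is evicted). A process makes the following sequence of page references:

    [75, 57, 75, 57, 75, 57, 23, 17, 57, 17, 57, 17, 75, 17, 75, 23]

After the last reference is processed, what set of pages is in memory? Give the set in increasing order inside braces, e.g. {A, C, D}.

{17, 23, 75}

75 -> fault, frames {75}
57 -> fault, frames {75,57}
75 -> hit
57 -> hit
75 -> hit
57 -> hit
23 -> fault, frames {75,57,23}
17 -> fault, evict 75, frames {57,23,17}
57 -> hit
17 -> hit
57 -> hit
17 -> hit
75 -> fault, evict 57, frames {23,17,75}
17 -> hit
75 -> hit
23 -> hit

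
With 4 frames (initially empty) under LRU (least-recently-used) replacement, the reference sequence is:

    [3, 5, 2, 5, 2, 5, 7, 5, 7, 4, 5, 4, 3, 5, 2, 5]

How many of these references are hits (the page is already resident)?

3: fault, frames [3]
5: fault, frames [3, 5]
2: fault, frames [3, 5, 2]
5: hit
2: hit
5: hit
7: fault, frames [3, 2, 5, 7]
5: hit
7: hit
4: fault, evict 3, frames [2, 5, 7, 4]
5: hit
4: hit
3: fault, evict 2, frames [7, 5, 4, 3]
5: hit
2: fault, evict 7, frames [4, 3, 5, 2]
5: hit
Hits: 9.

9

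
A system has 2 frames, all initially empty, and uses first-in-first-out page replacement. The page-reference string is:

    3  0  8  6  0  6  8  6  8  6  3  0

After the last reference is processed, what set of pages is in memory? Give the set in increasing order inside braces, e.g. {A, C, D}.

{0, 3}

3 -> fault, frames {3}
0 -> fault, frames {3,0}
8 -> fault, evict 3, frames {0,8}
6 -> fault, evict 0, frames {8,6}
0 -> fault, evict 8, frames {6,0}
6 -> hit
8 -> fault, evict 6, frames {0,8}
6 -> fault, evict 0, frames {8,6}
8 -> hit
6 -> hit
3 -> fault, evict 8, frames {6,3}
0 -> fault, evict 6, frames {3,0}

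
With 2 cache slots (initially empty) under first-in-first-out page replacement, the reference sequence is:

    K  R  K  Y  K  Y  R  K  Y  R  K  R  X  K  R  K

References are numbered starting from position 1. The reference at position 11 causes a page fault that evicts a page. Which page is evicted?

R

pos 1: K: fault, frames {K}
pos 2: R: fault, frames {K,R}
pos 3: K: hit
pos 4: Y: fault, evict K, frames {R,Y}
pos 5: K: fault, evict R, frames {Y,K}
pos 6: Y: hit
pos 7: R: fault, evict Y, frames {K,R}
pos 8: K: hit
pos 9: Y: fault, evict K, frames {R,Y}
pos 10: R: hit
pos 11: K: fault, evict R, frames {Y,K}
At position 11, page R is evicted.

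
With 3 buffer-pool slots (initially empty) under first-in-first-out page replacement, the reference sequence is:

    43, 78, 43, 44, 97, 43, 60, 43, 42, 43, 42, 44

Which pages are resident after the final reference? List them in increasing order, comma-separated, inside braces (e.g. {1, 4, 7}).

43 → miss, frames [43]
78 → miss, frames [43, 78]
43 → hit
44 → miss, frames [43, 78, 44]
97 → miss, evict 43, frames [78, 44, 97]
43 → miss, evict 78, frames [44, 97, 43]
60 → miss, evict 44, frames [97, 43, 60]
43 → hit
42 → miss, evict 97, frames [43, 60, 42]
43 → hit
42 → hit
44 → miss, evict 43, frames [60, 42, 44]

{42, 44, 60}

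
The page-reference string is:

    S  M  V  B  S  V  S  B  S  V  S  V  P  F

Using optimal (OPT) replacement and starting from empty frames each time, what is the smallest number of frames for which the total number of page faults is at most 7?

f=1: 14 faults
f=2: 9 faults
f=3: 6 faults
f=4: 6 faults
f=5: 6 faults
f=6: 6 faults
Smallest f with faults ≤ 7 is 3.

3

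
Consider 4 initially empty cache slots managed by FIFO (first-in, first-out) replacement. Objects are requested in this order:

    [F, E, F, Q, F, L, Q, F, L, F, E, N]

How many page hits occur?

F -> fault, frames [F]
E -> fault, frames [F, E]
F -> hit
Q -> fault, frames [F, E, Q]
F -> hit
L -> fault, frames [F, E, Q, L]
Q -> hit
F -> hit
L -> hit
F -> hit
E -> hit
N -> fault, evict F, frames [E, Q, L, N]
Hits: 7.

7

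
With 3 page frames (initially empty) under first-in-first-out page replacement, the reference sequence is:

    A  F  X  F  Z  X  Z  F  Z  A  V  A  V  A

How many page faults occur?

6

A -> fault, frames {A}
F -> fault, frames {A,F}
X -> fault, frames {A,F,X}
F -> hit
Z -> fault, evict A, frames {F,X,Z}
X -> hit
Z -> hit
F -> hit
Z -> hit
A -> fault, evict F, frames {X,Z,A}
V -> fault, evict X, frames {Z,A,V}
A -> hit
V -> hit
A -> hit
Page faults: 6.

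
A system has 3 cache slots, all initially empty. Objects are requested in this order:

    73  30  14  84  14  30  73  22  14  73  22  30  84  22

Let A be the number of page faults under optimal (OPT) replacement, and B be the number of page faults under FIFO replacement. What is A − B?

-2

Under OPT: F F F F . . F F . . . F F . → 8 faults.
Under FIFO: F F F F . . F F F . . F F F → 10 faults.
A − B = 8 − 10 = -2.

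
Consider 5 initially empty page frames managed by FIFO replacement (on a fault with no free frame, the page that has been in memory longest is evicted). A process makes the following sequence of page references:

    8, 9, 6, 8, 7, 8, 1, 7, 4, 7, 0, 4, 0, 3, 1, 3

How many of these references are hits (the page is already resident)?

8

8 -> fault, frames {8}
9 -> fault, frames {8,9}
6 -> fault, frames {8,9,6}
8 -> hit
7 -> fault, frames {8,9,6,7}
8 -> hit
1 -> fault, frames {8,9,6,7,1}
7 -> hit
4 -> fault, evict 8, frames {9,6,7,1,4}
7 -> hit
0 -> fault, evict 9, frames {6,7,1,4,0}
4 -> hit
0 -> hit
3 -> fault, evict 6, frames {7,1,4,0,3}
1 -> hit
3 -> hit
Hits: 8.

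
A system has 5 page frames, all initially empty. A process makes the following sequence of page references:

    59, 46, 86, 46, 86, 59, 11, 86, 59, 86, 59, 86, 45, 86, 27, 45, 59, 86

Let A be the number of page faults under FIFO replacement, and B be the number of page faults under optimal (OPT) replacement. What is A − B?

Under FIFO: F F F . . . F . . . . . F . F . F . → 7 faults.
Under OPT: F F F . . . F . . . . . F . F . . . → 6 faults.
A − B = 7 − 6 = 1.

1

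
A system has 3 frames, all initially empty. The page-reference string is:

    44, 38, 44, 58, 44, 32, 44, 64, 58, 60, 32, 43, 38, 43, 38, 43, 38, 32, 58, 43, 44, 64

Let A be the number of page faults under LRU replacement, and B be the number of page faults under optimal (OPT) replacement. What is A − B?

Under LRU: F F . F . F . F F F F F F . . . . . F F F F → 14 faults.
Under OPT: F F . F . F . F . F . F F . . . . . F . F F → 11 faults.
A − B = 14 − 11 = 3.

3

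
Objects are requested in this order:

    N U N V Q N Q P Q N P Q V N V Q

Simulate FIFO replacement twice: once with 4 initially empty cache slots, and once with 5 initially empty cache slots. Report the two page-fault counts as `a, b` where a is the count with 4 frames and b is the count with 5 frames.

6, 5

4 frames: F F . F F . . F . F . . . . . . → 6 faults.
5 frames: F F . F F . . F . . . . . . . . → 5 faults.
5 < 6: adding a frame reduced faults, as is typical.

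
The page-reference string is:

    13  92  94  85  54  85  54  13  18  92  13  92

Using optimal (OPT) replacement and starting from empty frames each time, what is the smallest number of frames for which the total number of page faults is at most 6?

f=1: 12 faults
f=2: 8 faults
f=3: 7 faults
f=4: 6 faults
f=5: 6 faults
f=6: 6 faults
Smallest f with faults ≤ 6 is 4.

4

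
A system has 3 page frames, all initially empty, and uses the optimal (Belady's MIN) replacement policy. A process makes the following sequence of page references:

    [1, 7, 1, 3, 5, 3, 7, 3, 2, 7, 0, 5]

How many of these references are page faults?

1: miss, frames [1]
7: miss, frames [1, 7]
1: hit
3: miss, frames [1, 7, 3]
5: miss, evict 1, frames [7, 3, 5]
3: hit
7: hit
3: hit
2: miss, evict 3, frames [7, 5, 2]
7: hit
0: miss, evict 2, frames [7, 5, 0]
5: hit
Page faults: 6.

6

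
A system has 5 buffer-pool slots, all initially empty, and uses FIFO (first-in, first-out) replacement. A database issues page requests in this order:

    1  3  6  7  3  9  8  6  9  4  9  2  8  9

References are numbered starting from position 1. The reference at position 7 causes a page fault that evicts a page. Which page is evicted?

pos 1: 1: fault, frames {1}
pos 2: 3: fault, frames {1,3}
pos 3: 6: fault, frames {1,3,6}
pos 4: 7: fault, frames {1,3,6,7}
pos 5: 3: hit
pos 6: 9: fault, frames {1,3,6,7,9}
pos 7: 8: fault, evict 1, frames {3,6,7,9,8}
At position 7, page 1 is evicted.

1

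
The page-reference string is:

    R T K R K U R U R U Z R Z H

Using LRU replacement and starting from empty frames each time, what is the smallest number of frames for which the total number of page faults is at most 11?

2

f=1: 14 faults
f=2: 9 faults
f=3: 6 faults
f=4: 6 faults
f=5: 6 faults
f=6: 6 faults
Smallest f with faults ≤ 11 is 2.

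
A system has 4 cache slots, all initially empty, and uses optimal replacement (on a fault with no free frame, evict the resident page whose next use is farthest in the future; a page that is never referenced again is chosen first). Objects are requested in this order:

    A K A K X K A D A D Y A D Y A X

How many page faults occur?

5

A: miss, frames [A]
K: miss, frames [A, K]
A: hit
K: hit
X: miss, frames [A, K, X]
K: hit
A: hit
D: miss, frames [A, K, X, D]
A: hit
D: hit
Y: miss, evict K, frames [A, X, D, Y]
A: hit
D: hit
Y: hit
A: hit
X: hit
Page faults: 5.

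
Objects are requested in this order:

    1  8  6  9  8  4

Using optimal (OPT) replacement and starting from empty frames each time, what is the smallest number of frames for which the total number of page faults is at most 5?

f=1: 6 faults
f=2: 5 faults
f=3: 5 faults
f=4: 5 faults
f=5: 5 faults
Smallest f with faults ≤ 5 is 2.

2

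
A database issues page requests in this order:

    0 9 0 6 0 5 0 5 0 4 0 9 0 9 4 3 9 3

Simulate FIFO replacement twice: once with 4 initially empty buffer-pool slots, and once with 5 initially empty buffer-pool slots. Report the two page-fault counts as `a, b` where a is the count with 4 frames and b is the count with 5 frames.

8, 6

4 frames: F F . F . F . . . F F F . . . F . . → 8 faults.
5 frames: F F . F . F . . . F . . . . . F . . → 6 faults.
6 < 8: adding a frame reduced faults, as is typical.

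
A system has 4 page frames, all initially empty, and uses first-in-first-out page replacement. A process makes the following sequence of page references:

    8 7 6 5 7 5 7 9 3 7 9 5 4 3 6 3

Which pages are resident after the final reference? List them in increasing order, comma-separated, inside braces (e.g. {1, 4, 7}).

8 → miss, frames {8}
7 → miss, frames {8,7}
6 → miss, frames {8,7,6}
5 → miss, frames {8,7,6,5}
7 → hit
5 → hit
7 → hit
9 → miss, evict 8, frames {7,6,5,9}
3 → miss, evict 7, frames {6,5,9,3}
7 → miss, evict 6, frames {5,9,3,7}
9 → hit
5 → hit
4 → miss, evict 5, frames {9,3,7,4}
3 → hit
6 → miss, evict 9, frames {3,7,4,6}
3 → hit

{3, 4, 6, 7}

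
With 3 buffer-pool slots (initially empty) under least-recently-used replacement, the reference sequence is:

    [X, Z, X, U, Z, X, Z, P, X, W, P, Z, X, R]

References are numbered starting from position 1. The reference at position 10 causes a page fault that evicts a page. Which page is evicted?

pos 1: X → fault, frames (X)
pos 2: Z → fault, frames (X Z)
pos 3: X → hit
pos 4: U → fault, frames (Z X U)
pos 5: Z → hit
pos 6: X → hit
pos 7: Z → hit
pos 8: P → fault, evict U, frames (X Z P)
pos 9: X → hit
pos 10: W → fault, evict Z, frames (P X W)
At position 10, page Z is evicted.

Z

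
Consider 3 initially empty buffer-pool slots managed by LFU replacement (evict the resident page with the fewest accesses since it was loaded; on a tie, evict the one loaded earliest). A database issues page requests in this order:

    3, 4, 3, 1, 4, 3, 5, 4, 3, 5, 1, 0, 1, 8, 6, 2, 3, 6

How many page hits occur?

3 -> miss, frames {3}
4 -> miss, frames {3,4}
3 -> hit
1 -> miss, frames {3,4,1}
4 -> hit
3 -> hit
5 -> miss, evict 1, frames {3,4,5}
4 -> hit
3 -> hit
5 -> hit
1 -> miss, evict 5, frames {3,4,1}
0 -> miss, evict 1, frames {3,4,0}
1 -> miss, evict 0, frames {3,4,1}
8 -> miss, evict 1, frames {3,4,8}
6 -> miss, evict 8, frames {3,4,6}
2 -> miss, evict 6, frames {3,4,2}
3 -> hit
6 -> miss, evict 2, frames {3,4,6}
Hits: 7.

7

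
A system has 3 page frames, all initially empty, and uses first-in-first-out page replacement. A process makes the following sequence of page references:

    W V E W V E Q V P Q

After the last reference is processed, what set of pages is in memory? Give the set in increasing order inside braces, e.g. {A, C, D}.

{E, P, Q}

W: miss, frames {W}
V: miss, frames {W,V}
E: miss, frames {W,V,E}
W: hit
V: hit
E: hit
Q: miss, evict W, frames {V,E,Q}
V: hit
P: miss, evict V, frames {E,Q,P}
Q: hit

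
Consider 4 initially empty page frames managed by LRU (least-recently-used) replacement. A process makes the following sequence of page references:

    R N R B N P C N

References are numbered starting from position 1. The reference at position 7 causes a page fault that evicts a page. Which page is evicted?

pos 1: R -> fault, frames (R)
pos 2: N -> fault, frames (R N)
pos 3: R -> hit
pos 4: B -> fault, frames (N R B)
pos 5: N -> hit
pos 6: P -> fault, frames (R B N P)
pos 7: C -> fault, evict R, frames (B N P C)
At position 7, page R is evicted.

R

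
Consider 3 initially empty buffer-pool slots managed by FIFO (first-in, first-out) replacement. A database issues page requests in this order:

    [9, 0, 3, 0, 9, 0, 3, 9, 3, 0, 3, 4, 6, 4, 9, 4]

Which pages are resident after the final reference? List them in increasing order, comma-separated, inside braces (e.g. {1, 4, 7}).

{4, 6, 9}

9 → fault, frames {9}
0 → fault, frames {9,0}
3 → fault, frames {9,0,3}
0 → hit
9 → hit
0 → hit
3 → hit
9 → hit
3 → hit
0 → hit
3 → hit
4 → fault, evict 9, frames {0,3,4}
6 → fault, evict 0, frames {3,4,6}
4 → hit
9 → fault, evict 3, frames {4,6,9}
4 → hit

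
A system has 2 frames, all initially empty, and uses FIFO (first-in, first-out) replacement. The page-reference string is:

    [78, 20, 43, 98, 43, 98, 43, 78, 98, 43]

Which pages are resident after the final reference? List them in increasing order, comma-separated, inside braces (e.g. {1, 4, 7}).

78 → fault, frames [78]
20 → fault, frames [78, 20]
43 → fault, evict 78, frames [20, 43]
98 → fault, evict 20, frames [43, 98]
43 → hit
98 → hit
43 → hit
78 → fault, evict 43, frames [98, 78]
98 → hit
43 → fault, evict 98, frames [78, 43]

{43, 78}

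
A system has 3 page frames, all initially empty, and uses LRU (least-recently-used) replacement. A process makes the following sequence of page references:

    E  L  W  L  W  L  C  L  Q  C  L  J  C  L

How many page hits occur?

E → miss, frames (E)
L → miss, frames (E L)
W → miss, frames (E L W)
L → hit
W → hit
L → hit
C → miss, evict E, frames (W L C)
L → hit
Q → miss, evict W, frames (C L Q)
C → hit
L → hit
J → miss, evict Q, frames (C L J)
C → hit
L → hit
Hits: 8.

8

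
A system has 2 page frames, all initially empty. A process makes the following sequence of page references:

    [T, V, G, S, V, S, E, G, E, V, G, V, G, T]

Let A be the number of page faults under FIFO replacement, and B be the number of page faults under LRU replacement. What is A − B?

Under FIFO: F F F F F . F F . F . . . F → 9 faults.
Under LRU: F F F F F . F F . F F . . F → 10 faults.
A − B = 9 − 10 = -1.

-1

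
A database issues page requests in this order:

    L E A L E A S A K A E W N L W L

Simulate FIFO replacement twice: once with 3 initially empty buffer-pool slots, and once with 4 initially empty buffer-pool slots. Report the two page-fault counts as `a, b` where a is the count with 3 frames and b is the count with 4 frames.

9, 8

3 frames: F F F . . . F . F . F F F F . . → 9 faults.
4 frames: F F F . . . F . F . . F F F . . → 8 faults.
8 < 9: adding a frame reduced faults, as is typical.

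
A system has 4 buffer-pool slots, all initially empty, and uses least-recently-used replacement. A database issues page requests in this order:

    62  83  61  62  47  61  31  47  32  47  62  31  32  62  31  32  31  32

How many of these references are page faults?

62 -> fault, frames [62]
83 -> fault, frames [62, 83]
61 -> fault, frames [62, 83, 61]
62 -> hit
47 -> fault, frames [83, 61, 62, 47]
61 -> hit
31 -> fault, evict 83, frames [62, 47, 61, 31]
47 -> hit
32 -> fault, evict 62, frames [61, 31, 47, 32]
47 -> hit
62 -> fault, evict 61, frames [31, 32, 47, 62]
31 -> hit
32 -> hit
62 -> hit
31 -> hit
32 -> hit
31 -> hit
32 -> hit
Page faults: 7.

7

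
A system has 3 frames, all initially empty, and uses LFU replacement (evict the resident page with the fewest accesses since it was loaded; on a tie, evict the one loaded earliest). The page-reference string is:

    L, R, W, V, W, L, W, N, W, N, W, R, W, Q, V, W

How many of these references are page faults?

9

L: miss, frames [L]
R: miss, frames [L, R]
W: miss, frames [L, R, W]
V: miss, evict L, frames [R, W, V]
W: hit
L: miss, evict R, frames [W, V, L]
W: hit
N: miss, evict V, frames [W, L, N]
W: hit
N: hit
W: hit
R: miss, evict L, frames [W, N, R]
W: hit
Q: miss, evict R, frames [W, N, Q]
V: miss, evict Q, frames [W, N, V]
W: hit
Page faults: 9.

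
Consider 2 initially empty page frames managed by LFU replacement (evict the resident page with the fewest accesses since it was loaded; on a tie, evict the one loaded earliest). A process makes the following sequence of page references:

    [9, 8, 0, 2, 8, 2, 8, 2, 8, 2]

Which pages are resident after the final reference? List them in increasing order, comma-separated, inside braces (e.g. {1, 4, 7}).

9 → miss, frames (9)
8 → miss, frames (9 8)
0 → miss, evict 9, frames (8 0)
2 → miss, evict 8, frames (0 2)
8 → miss, evict 0, frames (2 8)
2 → hit
8 → hit
2 → hit
8 → hit
2 → hit

{2, 8}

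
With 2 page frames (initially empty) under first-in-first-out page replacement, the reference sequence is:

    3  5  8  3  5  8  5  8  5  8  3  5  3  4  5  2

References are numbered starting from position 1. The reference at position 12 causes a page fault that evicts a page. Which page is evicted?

pos 1: 3 → miss, frames (3)
pos 2: 5 → miss, frames (3 5)
pos 3: 8 → miss, evict 3, frames (5 8)
pos 4: 3 → miss, evict 5, frames (8 3)
pos 5: 5 → miss, evict 8, frames (3 5)
pos 6: 8 → miss, evict 3, frames (5 8)
pos 7: 5 → hit
pos 8: 8 → hit
pos 9: 5 → hit
pos 10: 8 → hit
pos 11: 3 → miss, evict 5, frames (8 3)
pos 12: 5 → miss, evict 8, frames (3 5)
At position 12, page 8 is evicted.

8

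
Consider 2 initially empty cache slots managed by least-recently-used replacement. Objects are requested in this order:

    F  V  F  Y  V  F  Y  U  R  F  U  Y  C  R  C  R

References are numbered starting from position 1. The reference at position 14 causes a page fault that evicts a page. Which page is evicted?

pos 1: F: fault, frames {F}
pos 2: V: fault, frames {F,V}
pos 3: F: hit
pos 4: Y: fault, evict V, frames {F,Y}
pos 5: V: fault, evict F, frames {Y,V}
pos 6: F: fault, evict Y, frames {V,F}
pos 7: Y: fault, evict V, frames {F,Y}
pos 8: U: fault, evict F, frames {Y,U}
pos 9: R: fault, evict Y, frames {U,R}
pos 10: F: fault, evict U, frames {R,F}
pos 11: U: fault, evict R, frames {F,U}
pos 12: Y: fault, evict F, frames {U,Y}
pos 13: C: fault, evict U, frames {Y,C}
pos 14: R: fault, evict Y, frames {C,R}
At position 14, page Y is evicted.

Y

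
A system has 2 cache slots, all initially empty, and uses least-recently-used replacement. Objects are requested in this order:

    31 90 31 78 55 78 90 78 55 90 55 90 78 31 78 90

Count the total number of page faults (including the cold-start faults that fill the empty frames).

10

31 -> fault, frames {31}
90 -> fault, frames {31,90}
31 -> hit
78 -> fault, evict 90, frames {31,78}
55 -> fault, evict 31, frames {78,55}
78 -> hit
90 -> fault, evict 55, frames {78,90}
78 -> hit
55 -> fault, evict 90, frames {78,55}
90 -> fault, evict 78, frames {55,90}
55 -> hit
90 -> hit
78 -> fault, evict 55, frames {90,78}
31 -> fault, evict 90, frames {78,31}
78 -> hit
90 -> fault, evict 31, frames {78,90}
Page faults: 10.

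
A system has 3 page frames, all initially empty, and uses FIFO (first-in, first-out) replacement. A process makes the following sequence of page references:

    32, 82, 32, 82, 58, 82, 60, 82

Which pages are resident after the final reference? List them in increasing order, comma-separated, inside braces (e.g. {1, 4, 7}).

32 → fault, frames {32}
82 → fault, frames {32,82}
32 → hit
82 → hit
58 → fault, frames {32,82,58}
82 → hit
60 → fault, evict 32, frames {82,58,60}
82 → hit

{58, 60, 82}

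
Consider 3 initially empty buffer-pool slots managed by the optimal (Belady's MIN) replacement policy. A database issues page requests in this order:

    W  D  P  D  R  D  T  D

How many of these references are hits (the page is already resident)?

W -> miss, frames {W}
D -> miss, frames {W,D}
P -> miss, frames {W,D,P}
D -> hit
R -> miss, evict P, frames {W,D,R}
D -> hit
T -> miss, evict R, frames {W,D,T}
D -> hit
Hits: 3.

3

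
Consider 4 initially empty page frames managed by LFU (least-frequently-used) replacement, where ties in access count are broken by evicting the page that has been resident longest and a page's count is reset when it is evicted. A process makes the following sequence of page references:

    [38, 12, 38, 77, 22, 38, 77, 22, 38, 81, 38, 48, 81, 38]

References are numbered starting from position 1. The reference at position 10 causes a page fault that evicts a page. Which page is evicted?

12

pos 1: 38: fault, frames {38}
pos 2: 12: fault, frames {38,12}
pos 3: 38: hit
pos 4: 77: fault, frames {38,12,77}
pos 5: 22: fault, frames {38,12,77,22}
pos 6: 38: hit
pos 7: 77: hit
pos 8: 22: hit
pos 9: 38: hit
pos 10: 81: fault, evict 12, frames {38,77,22,81}
At position 10, page 12 is evicted.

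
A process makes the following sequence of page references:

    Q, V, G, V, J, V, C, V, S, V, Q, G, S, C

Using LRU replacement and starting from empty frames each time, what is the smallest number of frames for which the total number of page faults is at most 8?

f=1: 14 faults
f=2: 10 faults
f=3: 10 faults
f=4: 9 faults
f=5: 8 faults
f=6: 6 faults
Smallest f with faults ≤ 8 is 5.

5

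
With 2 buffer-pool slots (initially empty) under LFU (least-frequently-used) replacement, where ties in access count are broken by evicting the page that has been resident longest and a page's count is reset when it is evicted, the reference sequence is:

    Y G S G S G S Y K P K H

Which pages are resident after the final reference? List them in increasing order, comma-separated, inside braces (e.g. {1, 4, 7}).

Y: fault, frames [Y]
G: fault, frames [Y, G]
S: fault, evict Y, frames [G, S]
G: hit
S: hit
G: hit
S: hit
Y: fault, evict G, frames [S, Y]
K: fault, evict Y, frames [S, K]
P: fault, evict K, frames [S, P]
K: fault, evict P, frames [S, K]
H: fault, evict K, frames [S, H]

{H, S}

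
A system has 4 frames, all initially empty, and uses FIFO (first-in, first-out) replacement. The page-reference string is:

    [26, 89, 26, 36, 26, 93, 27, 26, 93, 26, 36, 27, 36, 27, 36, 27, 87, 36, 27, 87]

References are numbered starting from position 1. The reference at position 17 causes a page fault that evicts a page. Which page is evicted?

36

pos 1: 26: fault, frames (26)
pos 2: 89: fault, frames (26 89)
pos 3: 26: hit
pos 4: 36: fault, frames (26 89 36)
pos 5: 26: hit
pos 6: 93: fault, frames (26 89 36 93)
pos 7: 27: fault, evict 26, frames (89 36 93 27)
pos 8: 26: fault, evict 89, frames (36 93 27 26)
pos 9: 93: hit
pos 10: 26: hit
pos 11: 36: hit
pos 12: 27: hit
pos 13: 36: hit
pos 14: 27: hit
pos 15: 36: hit
pos 16: 27: hit
pos 17: 87: fault, evict 36, frames (93 27 26 87)
At position 17, page 36 is evicted.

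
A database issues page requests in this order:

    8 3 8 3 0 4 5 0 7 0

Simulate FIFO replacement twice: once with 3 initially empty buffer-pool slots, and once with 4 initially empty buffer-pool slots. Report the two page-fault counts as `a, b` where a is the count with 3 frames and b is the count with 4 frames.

3 frames: F F . . F F F . F F → 7 faults.
4 frames: F F . . F F F . F . → 6 faults.
6 < 7: adding a frame reduced faults, as is typical.

7, 6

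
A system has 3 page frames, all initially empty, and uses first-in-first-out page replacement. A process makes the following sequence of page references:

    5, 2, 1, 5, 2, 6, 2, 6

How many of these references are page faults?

4

5 -> fault, frames {5}
2 -> fault, frames {5,2}
1 -> fault, frames {5,2,1}
5 -> hit
2 -> hit
6 -> fault, evict 5, frames {2,1,6}
2 -> hit
6 -> hit
Page faults: 4.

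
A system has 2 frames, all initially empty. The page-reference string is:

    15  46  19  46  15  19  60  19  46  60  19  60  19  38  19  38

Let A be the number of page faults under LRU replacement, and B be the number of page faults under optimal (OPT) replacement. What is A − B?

Under LRU: F F F . F F F . F F F . . F . . → 10 faults.
Under OPT: F F F . F . F . F . F . . F . . → 8 faults.
A − B = 10 − 8 = 2.

2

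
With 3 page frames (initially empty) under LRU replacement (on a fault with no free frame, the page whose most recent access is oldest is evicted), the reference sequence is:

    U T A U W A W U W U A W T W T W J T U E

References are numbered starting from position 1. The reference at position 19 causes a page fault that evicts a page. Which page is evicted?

W

pos 1: U -> fault, frames [U]
pos 2: T -> fault, frames [U, T]
pos 3: A -> fault, frames [U, T, A]
pos 4: U -> hit
pos 5: W -> fault, evict T, frames [A, U, W]
pos 6: A -> hit
pos 7: W -> hit
pos 8: U -> hit
pos 9: W -> hit
pos 10: U -> hit
pos 11: A -> hit
pos 12: W -> hit
pos 13: T -> fault, evict U, frames [A, W, T]
pos 14: W -> hit
pos 15: T -> hit
pos 16: W -> hit
pos 17: J -> fault, evict A, frames [T, W, J]
pos 18: T -> hit
pos 19: U -> fault, evict W, frames [J, T, U]
At position 19, page W is evicted.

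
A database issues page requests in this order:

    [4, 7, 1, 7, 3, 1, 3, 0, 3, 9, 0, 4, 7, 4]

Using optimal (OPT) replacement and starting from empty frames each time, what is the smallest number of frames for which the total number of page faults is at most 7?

f=1: 14 faults
f=2: 8 faults
f=3: 7 faults
f=4: 6 faults
f=5: 6 faults
f=6: 6 faults
Smallest f with faults ≤ 7 is 3.

3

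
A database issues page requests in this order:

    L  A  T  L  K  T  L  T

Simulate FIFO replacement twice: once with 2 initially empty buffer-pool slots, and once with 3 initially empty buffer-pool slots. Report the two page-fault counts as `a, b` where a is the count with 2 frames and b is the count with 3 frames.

2 frames: F F F F F F F . → 7 faults.
3 frames: F F F . F . F . → 5 faults.
5 < 7: adding a frame reduced faults, as is typical.

7, 5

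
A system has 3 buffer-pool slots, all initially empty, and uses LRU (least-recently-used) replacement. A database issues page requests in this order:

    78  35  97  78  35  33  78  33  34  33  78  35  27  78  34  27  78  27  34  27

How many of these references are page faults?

8

78 -> miss, frames {78}
35 -> miss, frames {78,35}
97 -> miss, frames {78,35,97}
78 -> hit
35 -> hit
33 -> miss, evict 97, frames {78,35,33}
78 -> hit
33 -> hit
34 -> miss, evict 35, frames {78,33,34}
33 -> hit
78 -> hit
35 -> miss, evict 34, frames {33,78,35}
27 -> miss, evict 33, frames {78,35,27}
78 -> hit
34 -> miss, evict 35, frames {27,78,34}
27 -> hit
78 -> hit
27 -> hit
34 -> hit
27 -> hit
Page faults: 8.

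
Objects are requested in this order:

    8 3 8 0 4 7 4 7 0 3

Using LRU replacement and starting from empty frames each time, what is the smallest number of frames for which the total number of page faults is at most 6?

3

f=1: 10 faults
f=2: 7 faults
f=3: 6 faults
f=4: 6 faults
f=5: 5 faults
Smallest f with faults ≤ 6 is 3.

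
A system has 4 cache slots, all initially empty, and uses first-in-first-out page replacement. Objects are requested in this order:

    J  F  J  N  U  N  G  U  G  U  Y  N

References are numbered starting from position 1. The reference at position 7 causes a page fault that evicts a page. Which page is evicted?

pos 1: J -> miss, frames (J)
pos 2: F -> miss, frames (J F)
pos 3: J -> hit
pos 4: N -> miss, frames (J F N)
pos 5: U -> miss, frames (J F N U)
pos 6: N -> hit
pos 7: G -> miss, evict J, frames (F N U G)
At position 7, page J is evicted.

J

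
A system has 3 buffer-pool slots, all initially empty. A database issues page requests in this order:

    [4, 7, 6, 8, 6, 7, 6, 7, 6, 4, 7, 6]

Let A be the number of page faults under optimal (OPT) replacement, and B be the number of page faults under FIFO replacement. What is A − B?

-2

Under OPT: F F F F . . . . . F . . → 5 faults.
Under FIFO: F F F F . . . . . F F F → 7 faults.
A − B = 5 − 7 = -2.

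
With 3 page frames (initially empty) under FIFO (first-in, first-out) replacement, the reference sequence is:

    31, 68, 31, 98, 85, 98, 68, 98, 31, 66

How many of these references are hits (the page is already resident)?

31: miss, frames [31]
68: miss, frames [31, 68]
31: hit
98: miss, frames [31, 68, 98]
85: miss, evict 31, frames [68, 98, 85]
98: hit
68: hit
98: hit
31: miss, evict 68, frames [98, 85, 31]
66: miss, evict 98, frames [85, 31, 66]
Hits: 4.

4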